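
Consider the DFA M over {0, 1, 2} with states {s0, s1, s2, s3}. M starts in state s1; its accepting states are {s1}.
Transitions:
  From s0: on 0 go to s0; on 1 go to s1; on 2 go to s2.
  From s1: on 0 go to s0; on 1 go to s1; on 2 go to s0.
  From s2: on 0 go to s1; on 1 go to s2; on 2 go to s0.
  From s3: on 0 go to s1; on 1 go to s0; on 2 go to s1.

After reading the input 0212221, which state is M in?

s1 --0--> s0
s0 --2--> s2
s2 --1--> s2
s2 --2--> s0
s0 --2--> s2
s2 --2--> s0
s0 --1--> s1

s1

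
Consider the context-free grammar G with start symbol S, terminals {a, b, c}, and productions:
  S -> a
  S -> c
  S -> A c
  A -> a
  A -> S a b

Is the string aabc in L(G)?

S ⇒ Ac ⇒ Sabc ⇒ aabc

yes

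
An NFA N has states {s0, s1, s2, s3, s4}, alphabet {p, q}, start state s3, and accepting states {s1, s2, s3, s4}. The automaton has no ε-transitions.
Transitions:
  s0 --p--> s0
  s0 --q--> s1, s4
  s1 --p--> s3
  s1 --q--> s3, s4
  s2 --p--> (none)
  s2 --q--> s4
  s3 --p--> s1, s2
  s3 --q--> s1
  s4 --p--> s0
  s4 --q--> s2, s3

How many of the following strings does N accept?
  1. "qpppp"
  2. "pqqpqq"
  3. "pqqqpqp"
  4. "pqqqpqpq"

"qpppp": accepted
"pqqpqq": accepted
"pqqqpqp": accepted
"pqqqpqpq": accepted

4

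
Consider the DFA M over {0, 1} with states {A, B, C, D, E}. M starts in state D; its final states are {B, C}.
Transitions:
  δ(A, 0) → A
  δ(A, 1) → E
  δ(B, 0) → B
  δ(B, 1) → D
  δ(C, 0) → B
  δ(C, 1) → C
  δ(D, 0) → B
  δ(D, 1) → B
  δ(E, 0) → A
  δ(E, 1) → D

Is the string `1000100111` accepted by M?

D --1--> B
B --0--> B
B --0--> B
B --0--> B
B --1--> D
D --0--> B
B --0--> B
B --1--> D
D --1--> B
B --1--> D
End in state D, which is not an accepting state.

rejected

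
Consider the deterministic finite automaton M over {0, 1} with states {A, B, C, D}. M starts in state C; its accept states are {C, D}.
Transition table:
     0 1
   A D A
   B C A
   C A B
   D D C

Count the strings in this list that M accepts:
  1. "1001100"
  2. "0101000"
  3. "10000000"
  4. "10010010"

3

"1001100": accepted
"0101000": accepted
"10000000": accepted
"10010010": rejected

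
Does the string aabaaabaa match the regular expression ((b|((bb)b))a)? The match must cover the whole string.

No split of aabaaabaa into u·v has (b|((bb)b)) matching u and a matching v.

no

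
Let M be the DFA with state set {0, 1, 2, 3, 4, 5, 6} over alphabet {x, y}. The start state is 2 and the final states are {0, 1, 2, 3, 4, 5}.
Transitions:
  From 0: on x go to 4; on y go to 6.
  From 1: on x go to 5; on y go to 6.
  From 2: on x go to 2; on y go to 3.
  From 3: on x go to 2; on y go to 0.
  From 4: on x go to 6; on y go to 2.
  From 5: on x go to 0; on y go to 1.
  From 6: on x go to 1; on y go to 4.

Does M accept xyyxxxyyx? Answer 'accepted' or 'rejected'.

rejected

2 --x--> 2
2 --y--> 3
3 --y--> 0
0 --x--> 4
4 --x--> 6
6 --x--> 1
1 --y--> 6
6 --y--> 4
4 --x--> 6
End in state 6, which is not an accepting state.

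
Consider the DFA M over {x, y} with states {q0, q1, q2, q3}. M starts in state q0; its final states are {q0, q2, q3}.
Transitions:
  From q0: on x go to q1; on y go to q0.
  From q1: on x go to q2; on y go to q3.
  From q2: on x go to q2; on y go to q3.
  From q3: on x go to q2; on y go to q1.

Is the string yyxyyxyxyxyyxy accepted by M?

q0 --y--> q0
q0 --y--> q0
q0 --x--> q1
q1 --y--> q3
q3 --y--> q1
q1 --x--> q2
q2 --y--> q3
q3 --x--> q2
q2 --y--> q3
q3 --x--> q2
q2 --y--> q3
q3 --y--> q1
q1 --x--> q2
q2 --y--> q3
End in state q3, which is an accepting state.

accepted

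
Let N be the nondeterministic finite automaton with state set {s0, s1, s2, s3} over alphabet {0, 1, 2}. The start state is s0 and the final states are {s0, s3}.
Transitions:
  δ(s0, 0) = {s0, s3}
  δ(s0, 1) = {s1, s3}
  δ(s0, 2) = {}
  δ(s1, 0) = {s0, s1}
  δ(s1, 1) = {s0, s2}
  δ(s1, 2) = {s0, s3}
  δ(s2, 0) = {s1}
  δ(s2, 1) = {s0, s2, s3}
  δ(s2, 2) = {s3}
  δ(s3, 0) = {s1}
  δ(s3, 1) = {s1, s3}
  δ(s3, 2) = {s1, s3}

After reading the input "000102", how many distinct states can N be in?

3

Start: {s0}
read 0: {s0, s3}
read 0: {s0, s1, s3}
read 0: {s0, s1, s3}
read 1: {s0, s1, s2, s3}
read 0: {s0, s1, s3}
read 2: {s0, s1, s3}
Final reachable set {s0, s1, s3} has 3 states.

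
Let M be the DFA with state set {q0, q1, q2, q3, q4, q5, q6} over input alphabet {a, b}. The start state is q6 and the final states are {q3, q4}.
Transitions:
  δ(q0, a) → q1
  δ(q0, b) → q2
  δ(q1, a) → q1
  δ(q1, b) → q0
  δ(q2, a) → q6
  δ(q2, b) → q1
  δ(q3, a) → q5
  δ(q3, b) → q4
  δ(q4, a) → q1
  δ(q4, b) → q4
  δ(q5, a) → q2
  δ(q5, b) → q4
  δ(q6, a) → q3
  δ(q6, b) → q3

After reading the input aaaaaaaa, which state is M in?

q6

q6 --a--> q3
q3 --a--> q5
q5 --a--> q2
q2 --a--> q6
q6 --a--> q3
q3 --a--> q5
q5 --a--> q2
q2 --a--> q6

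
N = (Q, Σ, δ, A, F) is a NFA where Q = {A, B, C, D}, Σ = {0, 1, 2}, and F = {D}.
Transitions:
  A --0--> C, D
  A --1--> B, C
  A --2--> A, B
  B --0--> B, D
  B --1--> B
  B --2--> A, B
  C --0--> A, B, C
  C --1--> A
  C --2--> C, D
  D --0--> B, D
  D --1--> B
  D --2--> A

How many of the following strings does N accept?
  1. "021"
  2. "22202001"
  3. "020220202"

"021": rejected
"22202001": rejected
"020220202": accepted

1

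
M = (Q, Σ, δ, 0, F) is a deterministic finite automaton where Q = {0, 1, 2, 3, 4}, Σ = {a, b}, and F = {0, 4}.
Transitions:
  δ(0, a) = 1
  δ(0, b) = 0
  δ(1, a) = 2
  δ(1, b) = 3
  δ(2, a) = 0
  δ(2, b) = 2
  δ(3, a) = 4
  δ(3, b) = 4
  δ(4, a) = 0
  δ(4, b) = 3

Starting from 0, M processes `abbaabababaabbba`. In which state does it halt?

1

0 --a--> 1
1 --b--> 3
3 --b--> 4
4 --a--> 0
0 --a--> 1
1 --b--> 3
3 --a--> 4
4 --b--> 3
3 --a--> 4
4 --b--> 3
3 --a--> 4
4 --a--> 0
0 --b--> 0
0 --b--> 0
0 --b--> 0
0 --a--> 1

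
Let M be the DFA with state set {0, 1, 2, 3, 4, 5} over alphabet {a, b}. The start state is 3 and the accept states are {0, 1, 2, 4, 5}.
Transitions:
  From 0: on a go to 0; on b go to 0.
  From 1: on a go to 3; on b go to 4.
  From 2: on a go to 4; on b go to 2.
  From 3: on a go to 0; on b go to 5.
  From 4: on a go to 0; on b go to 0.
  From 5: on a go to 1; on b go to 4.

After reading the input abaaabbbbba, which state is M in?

0

3 --a--> 0
0 --b--> 0
0 --a--> 0
0 --a--> 0
0 --a--> 0
0 --b--> 0
0 --b--> 0
0 --b--> 0
0 --b--> 0
0 --b--> 0
0 --a--> 0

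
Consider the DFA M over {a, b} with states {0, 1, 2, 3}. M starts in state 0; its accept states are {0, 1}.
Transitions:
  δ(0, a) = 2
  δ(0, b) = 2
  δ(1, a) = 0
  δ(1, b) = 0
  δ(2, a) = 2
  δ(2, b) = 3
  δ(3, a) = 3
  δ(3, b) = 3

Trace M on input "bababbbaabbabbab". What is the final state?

0 --b--> 2
2 --a--> 2
2 --b--> 3
3 --a--> 3
3 --b--> 3
3 --b--> 3
3 --b--> 3
3 --a--> 3
3 --a--> 3
3 --b--> 3
3 --b--> 3
3 --a--> 3
3 --b--> 3
3 --b--> 3
3 --a--> 3
3 --b--> 3

3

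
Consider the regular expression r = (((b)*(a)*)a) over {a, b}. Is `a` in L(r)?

yes

Split as ε·a: ((b)*(a)*) matches ε and a matches a.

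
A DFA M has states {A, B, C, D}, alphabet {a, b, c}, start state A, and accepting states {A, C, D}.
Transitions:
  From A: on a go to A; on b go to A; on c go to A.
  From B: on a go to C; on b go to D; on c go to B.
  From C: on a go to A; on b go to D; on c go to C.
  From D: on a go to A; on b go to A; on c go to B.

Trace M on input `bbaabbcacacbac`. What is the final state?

A --b--> A
A --b--> A
A --a--> A
A --a--> A
A --b--> A
A --b--> A
A --c--> A
A --a--> A
A --c--> A
A --a--> A
A --c--> A
A --b--> A
A --a--> A
A --c--> A

A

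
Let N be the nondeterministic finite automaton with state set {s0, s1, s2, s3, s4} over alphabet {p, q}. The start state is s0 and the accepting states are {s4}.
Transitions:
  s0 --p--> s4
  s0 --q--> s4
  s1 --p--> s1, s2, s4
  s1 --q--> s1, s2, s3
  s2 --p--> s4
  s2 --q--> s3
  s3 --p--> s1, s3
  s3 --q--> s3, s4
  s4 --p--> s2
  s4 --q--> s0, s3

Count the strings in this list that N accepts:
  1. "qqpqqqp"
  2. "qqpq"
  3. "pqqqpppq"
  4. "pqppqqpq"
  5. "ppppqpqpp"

"qqpqqqp": accepted
"qqpq": accepted
"pqqqpppq": accepted
"pqppqqpq": accepted
"ppppqpqpp": accepted

5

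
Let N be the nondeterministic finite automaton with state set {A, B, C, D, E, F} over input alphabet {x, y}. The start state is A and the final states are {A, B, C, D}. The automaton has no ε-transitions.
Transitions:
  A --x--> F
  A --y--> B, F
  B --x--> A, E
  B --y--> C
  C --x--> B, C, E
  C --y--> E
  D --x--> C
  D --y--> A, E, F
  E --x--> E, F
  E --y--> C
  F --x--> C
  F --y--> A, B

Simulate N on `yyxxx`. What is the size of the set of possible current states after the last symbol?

5

Start: {A}
read y: {B, F}
read y: {A, B, C}
read x: {A, B, C, E, F}
read x: {A, B, C, E, F}
read x: {A, B, C, E, F}
Final reachable set {A, B, C, E, F} has 5 states.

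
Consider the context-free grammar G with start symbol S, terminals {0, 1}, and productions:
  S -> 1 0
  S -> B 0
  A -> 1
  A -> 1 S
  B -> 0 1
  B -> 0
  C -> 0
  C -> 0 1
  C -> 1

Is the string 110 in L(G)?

no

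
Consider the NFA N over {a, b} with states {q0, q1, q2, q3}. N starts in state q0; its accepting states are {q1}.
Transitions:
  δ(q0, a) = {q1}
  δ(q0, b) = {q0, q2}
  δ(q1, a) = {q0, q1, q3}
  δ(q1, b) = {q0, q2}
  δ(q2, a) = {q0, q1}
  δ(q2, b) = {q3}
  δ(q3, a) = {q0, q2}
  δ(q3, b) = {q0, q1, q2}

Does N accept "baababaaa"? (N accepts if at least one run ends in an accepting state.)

Start: {q0}
read b: {q0, q2}
read a: {q0, q1}
read a: {q0, q1, q3}
read b: {q0, q1, q2}
read a: {q0, q1, q3}
read b: {q0, q1, q2}
read a: {q0, q1, q3}
read a: {q0, q1, q2, q3}
read a: {q0, q1, q2, q3}
Reachable ∩ accepting = {q1} — nonempty.

accepted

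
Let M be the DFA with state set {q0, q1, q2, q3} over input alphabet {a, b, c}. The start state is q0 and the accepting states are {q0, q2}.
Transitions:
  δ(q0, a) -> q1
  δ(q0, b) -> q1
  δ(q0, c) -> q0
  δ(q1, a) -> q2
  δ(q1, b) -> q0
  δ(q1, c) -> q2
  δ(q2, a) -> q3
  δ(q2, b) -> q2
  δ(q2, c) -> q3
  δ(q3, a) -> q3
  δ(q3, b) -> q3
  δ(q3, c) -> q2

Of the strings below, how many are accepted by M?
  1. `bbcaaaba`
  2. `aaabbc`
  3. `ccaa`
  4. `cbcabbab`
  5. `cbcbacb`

3

`bbcaaaba`: rejected
`aaabbc`: accepted
`ccaa`: accepted
`cbcabbab`: rejected
`cbcbacb`: accepted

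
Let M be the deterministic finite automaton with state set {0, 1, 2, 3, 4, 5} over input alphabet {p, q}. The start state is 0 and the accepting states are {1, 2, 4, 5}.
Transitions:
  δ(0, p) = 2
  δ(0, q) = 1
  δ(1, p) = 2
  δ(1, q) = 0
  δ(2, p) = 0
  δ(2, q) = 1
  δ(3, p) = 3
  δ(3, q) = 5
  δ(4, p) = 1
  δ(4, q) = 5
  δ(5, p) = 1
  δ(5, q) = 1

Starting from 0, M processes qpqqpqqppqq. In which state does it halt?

0 --q--> 1
1 --p--> 2
2 --q--> 1
1 --q--> 0
0 --p--> 2
2 --q--> 1
1 --q--> 0
0 --p--> 2
2 --p--> 0
0 --q--> 1
1 --q--> 0

0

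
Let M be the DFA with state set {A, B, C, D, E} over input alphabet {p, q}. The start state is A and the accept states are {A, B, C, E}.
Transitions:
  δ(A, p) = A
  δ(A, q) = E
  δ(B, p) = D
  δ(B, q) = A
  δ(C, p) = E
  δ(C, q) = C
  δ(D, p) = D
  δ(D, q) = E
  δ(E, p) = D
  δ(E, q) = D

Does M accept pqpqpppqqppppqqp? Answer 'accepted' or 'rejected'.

rejected

A --p--> A
A --q--> E
E --p--> D
D --q--> E
E --p--> D
D --p--> D
D --p--> D
D --q--> E
E --q--> D
D --p--> D
D --p--> D
D --p--> D
D --p--> D
D --q--> E
E --q--> D
D --p--> D
End in state D, which is not an accepting state.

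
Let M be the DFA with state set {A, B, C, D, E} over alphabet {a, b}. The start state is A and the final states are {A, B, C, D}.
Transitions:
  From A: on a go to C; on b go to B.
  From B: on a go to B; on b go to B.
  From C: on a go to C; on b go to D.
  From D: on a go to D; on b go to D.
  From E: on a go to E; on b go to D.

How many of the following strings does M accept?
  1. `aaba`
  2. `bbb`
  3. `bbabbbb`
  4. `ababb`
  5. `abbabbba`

`aaba`: accepted
`bbb`: accepted
`bbabbbb`: accepted
`ababb`: accepted
`abbabbba`: accepted

5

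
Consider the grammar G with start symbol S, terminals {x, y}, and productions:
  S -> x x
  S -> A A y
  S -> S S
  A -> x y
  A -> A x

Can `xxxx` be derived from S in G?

S ⇒ SS ⇒ xxS ⇒ xxxx

yes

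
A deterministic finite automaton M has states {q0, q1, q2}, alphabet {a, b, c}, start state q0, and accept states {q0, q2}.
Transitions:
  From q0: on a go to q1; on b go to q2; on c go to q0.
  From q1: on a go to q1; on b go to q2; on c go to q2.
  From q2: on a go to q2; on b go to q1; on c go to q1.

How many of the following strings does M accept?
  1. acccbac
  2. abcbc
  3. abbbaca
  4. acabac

2

acccbac: accepted
abcbc: rejected
abbbaca: rejected
acabac: accepted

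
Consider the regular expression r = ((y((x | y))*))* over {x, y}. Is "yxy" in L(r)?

yes

Split into 2 pieces yx · y; each matches (y((x|y))*).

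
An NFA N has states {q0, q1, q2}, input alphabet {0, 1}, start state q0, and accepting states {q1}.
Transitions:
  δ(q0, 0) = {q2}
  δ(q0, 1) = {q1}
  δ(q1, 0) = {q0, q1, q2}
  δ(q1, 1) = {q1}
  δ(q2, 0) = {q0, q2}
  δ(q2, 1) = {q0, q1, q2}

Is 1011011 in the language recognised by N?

Start: {q0}
read 1: {q1}
read 0: {q0, q1, q2}
read 1: {q0, q1, q2}
read 1: {q0, q1, q2}
read 0: {q0, q1, q2}
read 1: {q0, q1, q2}
read 1: {q0, q1, q2}
Reachable ∩ accepting = {q1} — nonempty.

accepted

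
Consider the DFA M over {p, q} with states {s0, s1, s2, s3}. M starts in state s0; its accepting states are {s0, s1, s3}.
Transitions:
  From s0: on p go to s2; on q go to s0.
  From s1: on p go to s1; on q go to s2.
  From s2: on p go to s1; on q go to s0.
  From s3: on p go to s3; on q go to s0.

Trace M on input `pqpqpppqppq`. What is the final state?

s0 --p--> s2
s2 --q--> s0
s0 --p--> s2
s2 --q--> s0
s0 --p--> s2
s2 --p--> s1
s1 --p--> s1
s1 --q--> s2
s2 --p--> s1
s1 --p--> s1
s1 --q--> s2

s2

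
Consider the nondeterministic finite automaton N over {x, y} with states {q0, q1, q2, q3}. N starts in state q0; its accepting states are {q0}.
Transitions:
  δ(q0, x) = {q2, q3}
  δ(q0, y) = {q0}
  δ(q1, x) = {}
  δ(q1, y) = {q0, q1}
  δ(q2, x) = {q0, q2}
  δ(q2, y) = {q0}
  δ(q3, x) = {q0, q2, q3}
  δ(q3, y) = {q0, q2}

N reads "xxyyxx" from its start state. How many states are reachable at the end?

3

Start: {q0}
read x: {q2, q3}
read x: {q0, q2, q3}
read y: {q0, q2}
read y: {q0}
read x: {q2, q3}
read x: {q0, q2, q3}
Final reachable set {q0, q2, q3} has 3 states.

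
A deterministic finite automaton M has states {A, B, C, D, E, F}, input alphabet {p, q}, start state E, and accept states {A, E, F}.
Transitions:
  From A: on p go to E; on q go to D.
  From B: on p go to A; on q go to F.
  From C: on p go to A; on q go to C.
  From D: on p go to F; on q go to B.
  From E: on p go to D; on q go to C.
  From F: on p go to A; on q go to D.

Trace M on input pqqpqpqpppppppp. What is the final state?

D

E --p--> D
D --q--> B
B --q--> F
F --p--> A
A --q--> D
D --p--> F
F --q--> D
D --p--> F
F --p--> A
A --p--> E
E --p--> D
D --p--> F
F --p--> A
A --p--> E
E --p--> D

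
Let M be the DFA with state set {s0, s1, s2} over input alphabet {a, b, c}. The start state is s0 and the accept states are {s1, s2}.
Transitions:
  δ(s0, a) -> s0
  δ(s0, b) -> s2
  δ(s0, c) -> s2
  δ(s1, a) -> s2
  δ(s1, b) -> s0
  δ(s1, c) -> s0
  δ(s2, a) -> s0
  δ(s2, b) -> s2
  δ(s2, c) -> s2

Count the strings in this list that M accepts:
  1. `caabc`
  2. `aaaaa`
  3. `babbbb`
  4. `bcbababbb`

`caabc`: accepted
`aaaaa`: rejected
`babbbb`: accepted
`bcbababbb`: accepted

3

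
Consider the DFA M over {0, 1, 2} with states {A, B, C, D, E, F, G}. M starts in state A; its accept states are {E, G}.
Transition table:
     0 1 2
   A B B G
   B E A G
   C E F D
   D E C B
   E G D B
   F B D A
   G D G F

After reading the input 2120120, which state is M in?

D

A --2--> G
G --1--> G
G --2--> F
F --0--> B
B --1--> A
A --2--> G
G --0--> D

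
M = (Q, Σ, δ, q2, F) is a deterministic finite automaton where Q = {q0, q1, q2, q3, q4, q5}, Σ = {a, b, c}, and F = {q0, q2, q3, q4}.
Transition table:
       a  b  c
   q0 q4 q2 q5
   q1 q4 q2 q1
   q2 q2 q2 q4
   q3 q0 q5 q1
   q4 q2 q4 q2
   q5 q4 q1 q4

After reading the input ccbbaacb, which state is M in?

q4

q2 --c--> q4
q4 --c--> q2
q2 --b--> q2
q2 --b--> q2
q2 --a--> q2
q2 --a--> q2
q2 --c--> q4
q4 --b--> q4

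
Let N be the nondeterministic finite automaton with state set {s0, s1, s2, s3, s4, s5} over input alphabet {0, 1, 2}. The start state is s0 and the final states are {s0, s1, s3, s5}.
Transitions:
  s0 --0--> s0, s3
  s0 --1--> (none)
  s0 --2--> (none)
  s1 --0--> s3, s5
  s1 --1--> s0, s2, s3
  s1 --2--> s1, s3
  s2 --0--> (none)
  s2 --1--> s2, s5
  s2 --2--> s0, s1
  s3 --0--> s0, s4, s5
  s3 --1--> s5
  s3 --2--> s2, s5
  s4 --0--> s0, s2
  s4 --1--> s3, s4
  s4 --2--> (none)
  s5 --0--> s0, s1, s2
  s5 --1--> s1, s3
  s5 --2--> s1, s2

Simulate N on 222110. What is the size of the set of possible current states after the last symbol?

Start: {s0}
read 2: {}
The reachable set is empty and stays empty for the remaining 5 symbols.
Final reachable set {} has 0 states.

0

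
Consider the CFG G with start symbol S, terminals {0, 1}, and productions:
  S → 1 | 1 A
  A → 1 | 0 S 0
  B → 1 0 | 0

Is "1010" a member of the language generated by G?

S ⇒ 1A ⇒ 10S0 ⇒ 1010

yes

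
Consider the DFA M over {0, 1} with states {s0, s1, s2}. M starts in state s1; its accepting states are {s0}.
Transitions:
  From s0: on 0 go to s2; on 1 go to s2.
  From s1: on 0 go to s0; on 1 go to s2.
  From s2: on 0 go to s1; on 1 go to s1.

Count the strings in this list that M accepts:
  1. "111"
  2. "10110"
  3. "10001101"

1

"111": rejected
"10110": accepted
"10001101": rejected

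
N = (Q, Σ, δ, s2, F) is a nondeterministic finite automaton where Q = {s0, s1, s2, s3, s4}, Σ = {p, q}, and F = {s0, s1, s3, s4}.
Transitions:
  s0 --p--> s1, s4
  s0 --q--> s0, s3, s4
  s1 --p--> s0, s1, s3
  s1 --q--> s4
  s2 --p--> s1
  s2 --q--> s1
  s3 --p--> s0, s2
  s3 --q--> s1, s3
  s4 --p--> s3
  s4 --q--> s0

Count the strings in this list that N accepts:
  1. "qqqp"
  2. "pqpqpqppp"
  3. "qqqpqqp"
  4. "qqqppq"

4

"qqqp": accepted
"pqpqpqppp": accepted
"qqqpqqp": accepted
"qqqppq": accepted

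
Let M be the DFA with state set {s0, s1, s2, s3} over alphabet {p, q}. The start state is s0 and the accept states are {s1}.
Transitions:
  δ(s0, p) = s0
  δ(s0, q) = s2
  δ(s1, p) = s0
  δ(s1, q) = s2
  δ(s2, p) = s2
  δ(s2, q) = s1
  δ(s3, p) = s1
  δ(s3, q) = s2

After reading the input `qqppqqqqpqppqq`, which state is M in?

s0 --q--> s2
s2 --q--> s1
s1 --p--> s0
s0 --p--> s0
s0 --q--> s2
s2 --q--> s1
s1 --q--> s2
s2 --q--> s1
s1 --p--> s0
s0 --q--> s2
s2 --p--> s2
s2 --p--> s2
s2 --q--> s1
s1 --q--> s2

s2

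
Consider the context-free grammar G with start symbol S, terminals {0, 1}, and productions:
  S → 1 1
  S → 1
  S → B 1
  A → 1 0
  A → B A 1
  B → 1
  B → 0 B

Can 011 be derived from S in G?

S ⇒ B1 ⇒ 0B1 ⇒ 011

yes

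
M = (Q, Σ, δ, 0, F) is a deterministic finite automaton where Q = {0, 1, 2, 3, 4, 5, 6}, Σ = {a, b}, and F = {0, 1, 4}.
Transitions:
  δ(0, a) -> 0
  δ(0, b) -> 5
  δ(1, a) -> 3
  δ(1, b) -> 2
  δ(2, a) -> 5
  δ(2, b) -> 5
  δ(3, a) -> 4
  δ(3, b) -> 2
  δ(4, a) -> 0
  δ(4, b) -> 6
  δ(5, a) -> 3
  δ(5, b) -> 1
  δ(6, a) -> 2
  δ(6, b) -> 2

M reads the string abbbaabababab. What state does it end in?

1

0 --a--> 0
0 --b--> 5
5 --b--> 1
1 --b--> 2
2 --a--> 5
5 --a--> 3
3 --b--> 2
2 --a--> 5
5 --b--> 1
1 --a--> 3
3 --b--> 2
2 --a--> 5
5 --b--> 1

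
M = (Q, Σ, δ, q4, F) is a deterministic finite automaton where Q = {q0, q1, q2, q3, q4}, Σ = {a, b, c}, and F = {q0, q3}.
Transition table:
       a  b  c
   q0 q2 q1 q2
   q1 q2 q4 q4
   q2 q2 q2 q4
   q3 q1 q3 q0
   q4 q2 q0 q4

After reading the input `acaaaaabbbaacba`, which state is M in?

q4 --a--> q2
q2 --c--> q4
q4 --a--> q2
q2 --a--> q2
q2 --a--> q2
q2 --a--> q2
q2 --a--> q2
q2 --b--> q2
q2 --b--> q2
q2 --b--> q2
q2 --a--> q2
q2 --a--> q2
q2 --c--> q4
q4 --b--> q0
q0 --a--> q2

q2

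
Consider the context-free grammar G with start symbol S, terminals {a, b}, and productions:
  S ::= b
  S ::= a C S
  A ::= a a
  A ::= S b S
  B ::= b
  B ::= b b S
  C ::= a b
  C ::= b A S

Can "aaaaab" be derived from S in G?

no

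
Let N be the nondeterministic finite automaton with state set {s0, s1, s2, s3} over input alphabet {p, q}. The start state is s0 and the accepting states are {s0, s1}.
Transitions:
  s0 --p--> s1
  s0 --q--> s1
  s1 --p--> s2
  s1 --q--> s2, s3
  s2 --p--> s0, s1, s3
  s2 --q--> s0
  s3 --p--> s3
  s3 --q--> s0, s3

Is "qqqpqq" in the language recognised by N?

Start: {s0}
read q: {s1}
read q: {s2, s3}
read q: {s0, s3}
read p: {s1, s3}
read q: {s0, s2, s3}
read q: {s0, s1, s3}
Reachable ∩ accepting = {s0, s1} — nonempty.

accepted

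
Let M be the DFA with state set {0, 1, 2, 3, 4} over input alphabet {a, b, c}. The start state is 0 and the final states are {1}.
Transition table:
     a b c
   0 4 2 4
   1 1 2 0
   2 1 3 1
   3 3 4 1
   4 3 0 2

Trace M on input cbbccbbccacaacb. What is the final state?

0 --c--> 4
4 --b--> 0
0 --b--> 2
2 --c--> 1
1 --c--> 0
0 --b--> 2
2 --b--> 3
3 --c--> 1
1 --c--> 0
0 --a--> 4
4 --c--> 2
2 --a--> 1
1 --a--> 1
1 --c--> 0
0 --b--> 2

2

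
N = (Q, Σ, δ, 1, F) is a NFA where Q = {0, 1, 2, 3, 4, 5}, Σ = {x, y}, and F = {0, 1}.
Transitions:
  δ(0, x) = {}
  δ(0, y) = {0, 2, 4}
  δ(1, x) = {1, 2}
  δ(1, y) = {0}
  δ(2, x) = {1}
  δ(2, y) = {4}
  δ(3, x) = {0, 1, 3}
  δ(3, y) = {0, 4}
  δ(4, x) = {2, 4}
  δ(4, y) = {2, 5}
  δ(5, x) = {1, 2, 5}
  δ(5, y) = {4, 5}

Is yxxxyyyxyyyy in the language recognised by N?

rejected

Start: {1}
read y: {0}
read x: {}
The reachable set is empty and stays empty for the remaining 10 symbols.
Reachable ∩ accepting = {} — empty.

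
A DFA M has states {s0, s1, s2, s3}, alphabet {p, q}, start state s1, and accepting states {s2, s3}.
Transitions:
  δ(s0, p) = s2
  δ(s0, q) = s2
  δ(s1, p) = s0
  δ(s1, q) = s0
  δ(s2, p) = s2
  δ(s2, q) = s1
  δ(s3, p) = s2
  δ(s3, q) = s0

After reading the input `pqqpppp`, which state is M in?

s2

s1 --p--> s0
s0 --q--> s2
s2 --q--> s1
s1 --p--> s0
s0 --p--> s2
s2 --p--> s2
s2 --p--> s2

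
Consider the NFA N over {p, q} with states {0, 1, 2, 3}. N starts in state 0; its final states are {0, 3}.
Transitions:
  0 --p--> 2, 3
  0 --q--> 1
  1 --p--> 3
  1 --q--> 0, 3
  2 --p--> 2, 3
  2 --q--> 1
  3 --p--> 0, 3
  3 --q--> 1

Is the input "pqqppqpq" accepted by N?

Start: {0}
read p: {2, 3}
read q: {1}
read q: {0, 3}
read p: {0, 2, 3}
read p: {0, 2, 3}
read q: {1}
read p: {3}
read q: {1}
Reachable ∩ accepting = {} — empty.

rejected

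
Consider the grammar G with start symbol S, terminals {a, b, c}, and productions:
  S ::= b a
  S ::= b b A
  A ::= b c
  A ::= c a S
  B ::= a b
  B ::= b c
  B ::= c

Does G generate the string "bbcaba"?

yes

S ⇒ bbA ⇒ bbcaS ⇒ bbcaba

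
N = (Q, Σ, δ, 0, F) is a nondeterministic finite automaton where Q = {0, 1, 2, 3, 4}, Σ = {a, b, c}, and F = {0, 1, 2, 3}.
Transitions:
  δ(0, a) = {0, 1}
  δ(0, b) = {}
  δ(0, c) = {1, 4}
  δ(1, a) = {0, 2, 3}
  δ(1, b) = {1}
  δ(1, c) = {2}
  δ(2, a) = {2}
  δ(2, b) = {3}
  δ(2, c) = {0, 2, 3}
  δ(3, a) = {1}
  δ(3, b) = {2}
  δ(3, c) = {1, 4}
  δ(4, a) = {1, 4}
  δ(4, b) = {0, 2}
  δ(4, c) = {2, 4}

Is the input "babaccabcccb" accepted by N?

rejected

Start: {0}
read b: {}
The reachable set is empty and stays empty for the remaining 11 symbols.
Reachable ∩ accepting = {} — empty.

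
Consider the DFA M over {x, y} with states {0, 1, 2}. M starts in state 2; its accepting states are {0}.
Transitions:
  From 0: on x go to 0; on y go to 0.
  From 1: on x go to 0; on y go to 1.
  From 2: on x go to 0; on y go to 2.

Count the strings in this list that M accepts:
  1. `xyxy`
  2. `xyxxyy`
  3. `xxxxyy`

3

`xyxy`: accepted
`xyxxyy`: accepted
`xxxxyy`: accepted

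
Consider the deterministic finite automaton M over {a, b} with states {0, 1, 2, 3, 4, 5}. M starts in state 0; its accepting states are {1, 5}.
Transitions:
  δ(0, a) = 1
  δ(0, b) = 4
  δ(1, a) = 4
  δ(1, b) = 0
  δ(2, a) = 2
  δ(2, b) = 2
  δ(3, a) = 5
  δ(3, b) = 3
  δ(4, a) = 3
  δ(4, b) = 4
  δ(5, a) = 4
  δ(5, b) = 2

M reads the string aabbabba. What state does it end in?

5

0 --a--> 1
1 --a--> 4
4 --b--> 4
4 --b--> 4
4 --a--> 3
3 --b--> 3
3 --b--> 3
3 --a--> 5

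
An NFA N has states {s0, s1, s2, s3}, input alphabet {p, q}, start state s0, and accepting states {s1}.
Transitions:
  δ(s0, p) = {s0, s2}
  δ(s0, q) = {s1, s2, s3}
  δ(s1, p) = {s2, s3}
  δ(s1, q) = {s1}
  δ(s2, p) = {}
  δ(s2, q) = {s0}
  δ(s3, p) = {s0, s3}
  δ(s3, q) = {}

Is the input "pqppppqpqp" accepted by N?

Start: {s0}
read p: {s0, s2}
read q: {s0, s1, s2, s3}
read p: {s0, s2, s3}
read p: {s0, s2, s3}
read p: {s0, s2, s3}
read p: {s0, s2, s3}
read q: {s0, s1, s2, s3}
read p: {s0, s2, s3}
read q: {s0, s1, s2, s3}
read p: {s0, s2, s3}
Reachable ∩ accepting = {} — empty.

rejected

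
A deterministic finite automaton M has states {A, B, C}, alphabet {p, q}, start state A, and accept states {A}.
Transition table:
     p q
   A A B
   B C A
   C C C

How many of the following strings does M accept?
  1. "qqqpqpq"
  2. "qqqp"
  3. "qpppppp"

"qqqpqpq": rejected
"qqqp": rejected
"qpppppp": rejected

0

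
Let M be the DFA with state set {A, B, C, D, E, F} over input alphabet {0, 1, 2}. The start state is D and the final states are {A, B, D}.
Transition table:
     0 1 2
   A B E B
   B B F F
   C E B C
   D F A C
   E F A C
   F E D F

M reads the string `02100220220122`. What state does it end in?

F

D --0--> F
F --2--> F
F --1--> D
D --0--> F
F --0--> E
E --2--> C
C --2--> C
C --0--> E
E --2--> C
C --2--> C
C --0--> E
E --1--> A
A --2--> B
B --2--> F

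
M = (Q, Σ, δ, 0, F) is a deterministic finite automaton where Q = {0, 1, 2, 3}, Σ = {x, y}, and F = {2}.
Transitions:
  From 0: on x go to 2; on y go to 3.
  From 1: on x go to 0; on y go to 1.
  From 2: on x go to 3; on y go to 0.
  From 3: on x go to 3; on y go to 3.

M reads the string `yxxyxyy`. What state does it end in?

3

0 --y--> 3
3 --x--> 3
3 --x--> 3
3 --y--> 3
3 --x--> 3
3 --y--> 3
3 --y--> 3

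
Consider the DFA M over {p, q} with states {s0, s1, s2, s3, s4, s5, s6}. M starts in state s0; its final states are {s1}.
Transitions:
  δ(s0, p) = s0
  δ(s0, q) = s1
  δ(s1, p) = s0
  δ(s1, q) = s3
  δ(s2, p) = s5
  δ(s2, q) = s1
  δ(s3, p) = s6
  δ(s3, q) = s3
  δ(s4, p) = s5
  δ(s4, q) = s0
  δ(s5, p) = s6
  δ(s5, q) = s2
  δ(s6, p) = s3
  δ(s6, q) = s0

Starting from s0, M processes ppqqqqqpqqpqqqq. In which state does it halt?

s0 --p--> s0
s0 --p--> s0
s0 --q--> s1
s1 --q--> s3
s3 --q--> s3
s3 --q--> s3
s3 --q--> s3
s3 --p--> s6
s6 --q--> s0
s0 --q--> s1
s1 --p--> s0
s0 --q--> s1
s1 --q--> s3
s3 --q--> s3
s3 --q--> s3

s3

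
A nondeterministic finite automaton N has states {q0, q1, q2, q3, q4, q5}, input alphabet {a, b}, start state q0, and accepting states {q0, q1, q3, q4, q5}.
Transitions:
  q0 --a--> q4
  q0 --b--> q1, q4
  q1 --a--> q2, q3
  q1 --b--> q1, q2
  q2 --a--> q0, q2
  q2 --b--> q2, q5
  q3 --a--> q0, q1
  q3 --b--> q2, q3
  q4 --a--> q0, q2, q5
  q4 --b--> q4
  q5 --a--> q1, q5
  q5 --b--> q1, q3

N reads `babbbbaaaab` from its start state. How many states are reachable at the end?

5

Start: {q0}
read b: {q1, q4}
read a: {q0, q2, q3, q5}
read b: {q1, q2, q3, q4, q5}
read b: {q1, q2, q3, q4, q5}
read b: {q1, q2, q3, q4, q5}
read b: {q1, q2, q3, q4, q5}
read a: {q0, q1, q2, q3, q5}
read a: {q0, q1, q2, q3, q4, q5}
read a: {q0, q1, q2, q3, q4, q5}
read a: {q0, q1, q2, q3, q4, q5}
read b: {q1, q2, q3, q4, q5}
Final reachable set {q1, q2, q3, q4, q5} has 5 states.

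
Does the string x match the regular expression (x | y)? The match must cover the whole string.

yes

The left alternative x matches x.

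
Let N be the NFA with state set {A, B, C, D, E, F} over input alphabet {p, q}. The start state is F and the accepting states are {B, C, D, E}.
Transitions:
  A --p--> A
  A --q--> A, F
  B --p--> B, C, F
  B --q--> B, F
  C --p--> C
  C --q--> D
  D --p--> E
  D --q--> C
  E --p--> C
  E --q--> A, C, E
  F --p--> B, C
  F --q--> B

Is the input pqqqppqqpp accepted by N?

Start: {F}
read p: {B, C}
read q: {B, D, F}
read q: {B, C, F}
read q: {B, D, F}
read p: {B, C, E, F}
read p: {B, C, F}
read q: {B, D, F}
read q: {B, C, F}
read p: {B, C, F}
read p: {B, C, F}
Reachable ∩ accepting = {B, C} — nonempty.

accepted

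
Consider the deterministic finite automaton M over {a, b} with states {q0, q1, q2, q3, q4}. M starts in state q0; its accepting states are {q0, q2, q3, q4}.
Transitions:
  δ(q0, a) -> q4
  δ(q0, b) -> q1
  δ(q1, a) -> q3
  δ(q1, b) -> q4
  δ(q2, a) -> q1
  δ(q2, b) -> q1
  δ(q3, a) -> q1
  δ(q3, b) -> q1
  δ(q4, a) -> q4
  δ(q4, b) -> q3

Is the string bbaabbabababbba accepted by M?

rejected

q0 --b--> q1
q1 --b--> q4
q4 --a--> q4
q4 --a--> q4
q4 --b--> q3
q3 --b--> q1
q1 --a--> q3
q3 --b--> q1
q1 --a--> q3
q3 --b--> q1
q1 --a--> q3
q3 --b--> q1
q1 --b--> q4
q4 --b--> q3
q3 --a--> q1
End in state q1, which is not an accepting state.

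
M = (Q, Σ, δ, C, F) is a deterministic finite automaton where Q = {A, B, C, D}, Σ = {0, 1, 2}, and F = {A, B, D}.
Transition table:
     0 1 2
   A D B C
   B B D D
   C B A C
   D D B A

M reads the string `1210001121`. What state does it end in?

B

C --1--> A
A --2--> C
C --1--> A
A --0--> D
D --0--> D
D --0--> D
D --1--> B
B --1--> D
D --2--> A
A --1--> B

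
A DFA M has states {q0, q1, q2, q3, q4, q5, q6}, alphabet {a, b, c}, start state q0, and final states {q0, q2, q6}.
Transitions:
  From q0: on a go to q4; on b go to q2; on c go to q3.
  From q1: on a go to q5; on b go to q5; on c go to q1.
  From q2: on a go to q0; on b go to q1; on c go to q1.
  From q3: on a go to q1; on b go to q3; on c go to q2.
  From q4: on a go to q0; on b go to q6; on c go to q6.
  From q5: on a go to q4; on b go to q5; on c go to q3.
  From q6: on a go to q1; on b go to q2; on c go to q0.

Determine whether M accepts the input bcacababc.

q0 --b--> q2
q2 --c--> q1
q1 --a--> q5
q5 --c--> q3
q3 --a--> q1
q1 --b--> q5
q5 --a--> q4
q4 --b--> q6
q6 --c--> q0
End in state q0, which is an accepting state.

accepted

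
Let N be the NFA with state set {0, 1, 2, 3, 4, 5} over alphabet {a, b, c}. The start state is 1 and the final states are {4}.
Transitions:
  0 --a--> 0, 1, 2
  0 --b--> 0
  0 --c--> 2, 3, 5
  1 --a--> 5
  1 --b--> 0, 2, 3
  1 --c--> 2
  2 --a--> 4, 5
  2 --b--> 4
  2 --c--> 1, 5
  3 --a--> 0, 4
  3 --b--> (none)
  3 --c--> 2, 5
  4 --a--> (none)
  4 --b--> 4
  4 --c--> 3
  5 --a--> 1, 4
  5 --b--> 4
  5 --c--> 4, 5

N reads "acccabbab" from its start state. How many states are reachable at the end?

4

Start: {1}
read a: {5}
read c: {4, 5}
read c: {3, 4, 5}
read c: {2, 3, 4, 5}
read a: {0, 1, 4, 5}
read b: {0, 2, 3, 4}
read b: {0, 4}
read a: {0, 1, 2}
read b: {0, 2, 3, 4}
Final reachable set {0, 2, 3, 4} has 4 states.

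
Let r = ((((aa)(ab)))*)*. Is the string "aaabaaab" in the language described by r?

yes

Split into 2 pieces aaab · aaab; each matches (((aa)(ab)))*.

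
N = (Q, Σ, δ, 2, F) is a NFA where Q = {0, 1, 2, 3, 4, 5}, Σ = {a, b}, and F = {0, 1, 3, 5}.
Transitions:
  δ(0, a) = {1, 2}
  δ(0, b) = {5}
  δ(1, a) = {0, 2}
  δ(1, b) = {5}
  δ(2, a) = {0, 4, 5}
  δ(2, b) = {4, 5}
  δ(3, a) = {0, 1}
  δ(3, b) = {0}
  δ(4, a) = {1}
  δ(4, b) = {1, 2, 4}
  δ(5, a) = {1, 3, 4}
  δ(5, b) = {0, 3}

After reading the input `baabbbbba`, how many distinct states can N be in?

Start: {2}
read b: {4, 5}
read a: {1, 3, 4}
read a: {0, 1, 2}
read b: {4, 5}
read b: {0, 1, 2, 3, 4}
read b: {0, 1, 2, 4, 5}
read b: {0, 1, 2, 3, 4, 5}
read b: {0, 1, 2, 3, 4, 5}
read a: {0, 1, 2, 3, 4, 5}
Final reachable set {0, 1, 2, 3, 4, 5} has 6 states.

6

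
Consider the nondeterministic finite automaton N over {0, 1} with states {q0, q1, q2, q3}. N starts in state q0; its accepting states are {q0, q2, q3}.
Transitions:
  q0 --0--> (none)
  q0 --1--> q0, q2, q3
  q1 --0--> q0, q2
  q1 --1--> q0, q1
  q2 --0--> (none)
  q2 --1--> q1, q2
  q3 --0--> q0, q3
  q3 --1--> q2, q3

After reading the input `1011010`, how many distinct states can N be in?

Start: {q0}
read 1: {q0, q2, q3}
read 0: {q0, q3}
read 1: {q0, q2, q3}
read 1: {q0, q1, q2, q3}
read 0: {q0, q2, q3}
read 1: {q0, q1, q2, q3}
read 0: {q0, q2, q3}
Final reachable set {q0, q2, q3} has 3 states.

3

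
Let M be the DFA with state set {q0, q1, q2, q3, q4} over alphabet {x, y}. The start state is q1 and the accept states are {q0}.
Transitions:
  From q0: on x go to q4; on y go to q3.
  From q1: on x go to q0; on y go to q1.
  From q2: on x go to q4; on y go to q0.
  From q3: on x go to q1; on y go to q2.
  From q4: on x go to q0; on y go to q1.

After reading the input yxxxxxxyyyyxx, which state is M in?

q4

q1 --y--> q1
q1 --x--> q0
q0 --x--> q4
q4 --x--> q0
q0 --x--> q4
q4 --x--> q0
q0 --x--> q4
q4 --y--> q1
q1 --y--> q1
q1 --y--> q1
q1 --y--> q1
q1 --x--> q0
q0 --x--> q4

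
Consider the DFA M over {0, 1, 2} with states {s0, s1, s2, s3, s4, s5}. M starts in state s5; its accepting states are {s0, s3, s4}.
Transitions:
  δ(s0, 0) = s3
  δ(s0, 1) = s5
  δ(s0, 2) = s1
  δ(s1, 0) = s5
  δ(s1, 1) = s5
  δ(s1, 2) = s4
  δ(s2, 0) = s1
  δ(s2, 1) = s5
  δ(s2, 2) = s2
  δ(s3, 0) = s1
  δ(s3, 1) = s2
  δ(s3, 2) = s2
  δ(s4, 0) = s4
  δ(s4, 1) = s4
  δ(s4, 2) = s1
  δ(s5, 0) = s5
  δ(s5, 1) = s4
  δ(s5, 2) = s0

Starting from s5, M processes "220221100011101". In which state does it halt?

s4

s5 --2--> s0
s0 --2--> s1
s1 --0--> s5
s5 --2--> s0
s0 --2--> s1
s1 --1--> s5
s5 --1--> s4
s4 --0--> s4
s4 --0--> s4
s4 --0--> s4
s4 --1--> s4
s4 --1--> s4
s4 --1--> s4
s4 --0--> s4
s4 --1--> s4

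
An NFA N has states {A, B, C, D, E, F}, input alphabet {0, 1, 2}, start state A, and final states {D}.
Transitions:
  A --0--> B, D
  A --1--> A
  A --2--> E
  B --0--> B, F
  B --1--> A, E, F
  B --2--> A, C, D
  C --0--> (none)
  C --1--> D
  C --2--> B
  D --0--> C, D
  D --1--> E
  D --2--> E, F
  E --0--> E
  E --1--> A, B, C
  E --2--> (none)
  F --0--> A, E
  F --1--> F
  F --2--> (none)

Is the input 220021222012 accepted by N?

rejected

Start: {A}
read 2: {E}
read 2: {}
The reachable set is empty and stays empty for the remaining 10 symbols.
Reachable ∩ accepting = {} — empty.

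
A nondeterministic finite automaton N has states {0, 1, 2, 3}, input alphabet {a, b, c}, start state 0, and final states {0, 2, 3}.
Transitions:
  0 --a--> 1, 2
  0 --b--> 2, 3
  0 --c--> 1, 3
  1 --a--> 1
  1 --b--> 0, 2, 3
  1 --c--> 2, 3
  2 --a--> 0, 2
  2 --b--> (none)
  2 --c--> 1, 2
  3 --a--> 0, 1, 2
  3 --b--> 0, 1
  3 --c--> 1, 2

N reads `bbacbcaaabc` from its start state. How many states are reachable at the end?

Start: {0}
read b: {2, 3}
read b: {0, 1}
read a: {1, 2}
read c: {1, 2, 3}
read b: {0, 1, 2, 3}
read c: {1, 2, 3}
read a: {0, 1, 2}
read a: {0, 1, 2}
read a: {0, 1, 2}
read b: {0, 2, 3}
read c: {1, 2, 3}
Final reachable set {1, 2, 3} has 3 states.

3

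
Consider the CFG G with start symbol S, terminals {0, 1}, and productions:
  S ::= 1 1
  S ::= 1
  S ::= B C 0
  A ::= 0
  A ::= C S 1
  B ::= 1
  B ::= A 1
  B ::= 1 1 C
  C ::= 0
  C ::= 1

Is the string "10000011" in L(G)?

no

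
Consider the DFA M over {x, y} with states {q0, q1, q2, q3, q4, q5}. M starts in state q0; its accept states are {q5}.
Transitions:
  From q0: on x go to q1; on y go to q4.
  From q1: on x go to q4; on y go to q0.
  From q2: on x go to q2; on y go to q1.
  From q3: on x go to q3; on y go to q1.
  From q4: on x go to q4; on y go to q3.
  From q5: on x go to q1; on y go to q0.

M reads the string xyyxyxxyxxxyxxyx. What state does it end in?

q4

q0 --x--> q1
q1 --y--> q0
q0 --y--> q4
q4 --x--> q4
q4 --y--> q3
q3 --x--> q3
q3 --x--> q3
q3 --y--> q1
q1 --x--> q4
q4 --x--> q4
q4 --x--> q4
q4 --y--> q3
q3 --x--> q3
q3 --x--> q3
q3 --y--> q1
q1 --x--> q4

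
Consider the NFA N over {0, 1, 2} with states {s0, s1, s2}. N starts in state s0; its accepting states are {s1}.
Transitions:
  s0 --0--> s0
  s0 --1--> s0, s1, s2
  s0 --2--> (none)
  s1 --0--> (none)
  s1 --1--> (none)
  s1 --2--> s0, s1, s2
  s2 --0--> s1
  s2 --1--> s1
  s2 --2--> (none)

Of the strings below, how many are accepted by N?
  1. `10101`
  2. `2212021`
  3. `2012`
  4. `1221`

2

`10101`: accepted
`2212021`: rejected
`2012`: rejected
`1221`: accepted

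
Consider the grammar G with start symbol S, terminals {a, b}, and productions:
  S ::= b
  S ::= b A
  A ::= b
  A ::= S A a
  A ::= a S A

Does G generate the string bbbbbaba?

yes

S ⇒ bA ⇒ bSAa ⇒ bbAAa ⇒ bbSAaAa ⇒ bbbAAaAa ⇒ bbbbAaAa ⇒ bbbbbaAa ⇒ bbbbbaba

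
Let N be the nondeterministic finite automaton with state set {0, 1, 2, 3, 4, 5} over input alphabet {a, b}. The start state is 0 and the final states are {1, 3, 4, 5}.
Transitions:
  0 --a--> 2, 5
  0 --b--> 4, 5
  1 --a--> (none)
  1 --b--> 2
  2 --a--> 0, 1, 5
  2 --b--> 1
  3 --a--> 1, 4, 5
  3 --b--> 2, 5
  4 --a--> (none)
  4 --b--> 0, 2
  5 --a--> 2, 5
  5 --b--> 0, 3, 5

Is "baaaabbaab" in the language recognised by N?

Start: {0}
read b: {4, 5}
read a: {2, 5}
read a: {0, 1, 2, 5}
read a: {0, 1, 2, 5}
read a: {0, 1, 2, 5}
read b: {0, 1, 2, 3, 4, 5}
read b: {0, 1, 2, 3, 4, 5}
read a: {0, 1, 2, 4, 5}
read a: {0, 1, 2, 5}
read b: {0, 1, 2, 3, 4, 5}
Reachable ∩ accepting = {1, 3, 4, 5} — nonempty.

accepted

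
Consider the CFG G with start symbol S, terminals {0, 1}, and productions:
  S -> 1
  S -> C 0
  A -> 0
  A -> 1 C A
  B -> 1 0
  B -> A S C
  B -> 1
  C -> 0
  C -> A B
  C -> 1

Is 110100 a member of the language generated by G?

yes

S ⇒ C0 ⇒ AB0 ⇒ 1CAB0 ⇒ 11AB0 ⇒ 110B0 ⇒ 110100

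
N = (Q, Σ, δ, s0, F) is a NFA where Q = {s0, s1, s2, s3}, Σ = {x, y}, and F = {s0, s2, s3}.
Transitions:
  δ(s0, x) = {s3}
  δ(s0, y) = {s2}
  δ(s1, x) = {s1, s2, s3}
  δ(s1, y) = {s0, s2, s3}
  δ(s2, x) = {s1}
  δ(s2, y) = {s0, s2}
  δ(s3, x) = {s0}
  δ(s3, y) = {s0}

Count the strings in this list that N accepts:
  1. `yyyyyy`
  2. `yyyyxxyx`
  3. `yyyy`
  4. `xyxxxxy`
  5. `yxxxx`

5

`yyyyyy`: accepted
`yyyyxxyx`: accepted
`yyyy`: accepted
`xyxxxxy`: accepted
`yxxxx`: accepted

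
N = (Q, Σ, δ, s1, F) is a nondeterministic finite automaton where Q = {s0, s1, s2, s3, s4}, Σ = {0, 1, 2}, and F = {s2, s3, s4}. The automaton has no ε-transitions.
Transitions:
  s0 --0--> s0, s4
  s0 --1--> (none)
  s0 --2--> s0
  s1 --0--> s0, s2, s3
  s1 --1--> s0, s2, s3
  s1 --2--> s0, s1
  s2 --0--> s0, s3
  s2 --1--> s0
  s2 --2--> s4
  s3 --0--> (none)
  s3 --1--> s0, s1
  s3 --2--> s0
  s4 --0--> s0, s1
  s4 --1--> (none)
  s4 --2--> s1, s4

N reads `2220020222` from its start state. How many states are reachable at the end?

3

Start: {s1}
read 2: {s0, s1}
read 2: {s0, s1}
read 2: {s0, s1}
read 0: {s0, s2, s3, s4}
read 0: {s0, s1, s3, s4}
read 2: {s0, s1, s4}
read 0: {s0, s1, s2, s3, s4}
read 2: {s0, s1, s4}
read 2: {s0, s1, s4}
read 2: {s0, s1, s4}
Final reachable set {s0, s1, s4} has 3 states.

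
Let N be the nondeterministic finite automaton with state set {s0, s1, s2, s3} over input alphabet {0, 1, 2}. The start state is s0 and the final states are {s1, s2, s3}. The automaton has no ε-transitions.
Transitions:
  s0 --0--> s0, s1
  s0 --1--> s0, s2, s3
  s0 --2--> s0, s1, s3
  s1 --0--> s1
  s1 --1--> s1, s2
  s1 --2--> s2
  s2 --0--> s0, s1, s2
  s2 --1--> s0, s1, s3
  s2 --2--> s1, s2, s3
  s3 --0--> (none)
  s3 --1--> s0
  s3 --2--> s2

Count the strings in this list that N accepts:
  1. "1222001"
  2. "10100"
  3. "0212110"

3

"1222001": accepted
"10100": accepted
"0212110": accepted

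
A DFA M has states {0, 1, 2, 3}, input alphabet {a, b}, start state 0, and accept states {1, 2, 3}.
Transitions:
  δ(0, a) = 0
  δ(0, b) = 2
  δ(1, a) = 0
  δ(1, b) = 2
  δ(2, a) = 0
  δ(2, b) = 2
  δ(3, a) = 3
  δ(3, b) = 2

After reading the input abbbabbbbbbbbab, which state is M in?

2

0 --a--> 0
0 --b--> 2
2 --b--> 2
2 --b--> 2
2 --a--> 0
0 --b--> 2
2 --b--> 2
2 --b--> 2
2 --b--> 2
2 --b--> 2
2 --b--> 2
2 --b--> 2
2 --b--> 2
2 --a--> 0
0 --b--> 2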